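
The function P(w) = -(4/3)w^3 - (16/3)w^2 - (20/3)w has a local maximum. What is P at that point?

8/3

P'(w) = -4w^2 - (32/3)w - 20/3 = 0 at w = -5/3, -1.
Second-derivative test with P''(w) = -8w - 32/3: P''(-5/3) = 8/3 > 0 ⇒ local minimum; P''(-1) = -8/3 < 0 ⇒ local maximum.
The local maximum is P(-1) = 8/3.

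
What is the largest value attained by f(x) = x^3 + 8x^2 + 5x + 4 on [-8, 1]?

54

f'(x) = 3x^2 + 16x + 5, which vanishes at x = -5 and x = -1/3.
Compare values at every candidate in [-8, 1]: f(-8) = -36, f(-5) = 54, f(-1/3) = 86/27, f(1) = 18.
The maximum over the interval is 54, attained at x = -5.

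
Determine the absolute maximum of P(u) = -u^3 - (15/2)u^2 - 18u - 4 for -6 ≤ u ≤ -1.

P'(u) = -3u^2 - 15u - 18, which vanishes at u = -3 and u = -2.
Compare values at every candidate in [-6, -1]: P(-6) = 50; P(-3) = 19/2; P(-2) = 10; P(-1) = 15/2.
Hence the absolute maximum is 50 at u = -6.

50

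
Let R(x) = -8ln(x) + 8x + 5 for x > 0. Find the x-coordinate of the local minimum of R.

R'(x) = -8/x + 8 = 0 gives x = 1.
R''(x) = 8/x², which is positive for x > 0, so this is a local minimum.
R(1) = -8·ln(1) + 8 + 5 ≈ 13.0000.

1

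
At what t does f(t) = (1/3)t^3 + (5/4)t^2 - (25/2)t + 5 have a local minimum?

Critical points: f'(t) = t^2 + (5/2)t - 25/2 vanishes at t = -5, 5/2.
Since f''(t) = 2t + 5/2, we get f''(-5) = -15/2 < 0 ⇒ local maximum; f''(5/2) = 15/2 > 0 ⇒ local minimum.
So the local minimum value is f(5/2) = -635/48.

5/2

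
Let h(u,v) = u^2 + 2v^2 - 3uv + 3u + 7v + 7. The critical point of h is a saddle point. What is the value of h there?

137

∂h/∂u = 2u - 3v + 3 = 0 and ∂h/∂v = -3u + 4v + 7 = 0, so (u, v) = (33, 23).
The Hessian has h_{uu} = 2, h_{vv} = 4, h_{uv} = -3, giving D = -1 < 0, so the point is a saddle point.
h(33, 23) = 137.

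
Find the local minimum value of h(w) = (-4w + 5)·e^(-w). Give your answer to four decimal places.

h'(w) = (-4)·e^(-w) + (-4w + 5)·(-1)·e^(-w) = (4w - 9)·e^(-w). Since e^(-w) > 0, the only critical point is w = 9/4.
h''(9/4) has the same sign as 4 > 0, so this is a local minimum.
h(9/4) = (-4)·e^(-9/4) ≈ -0.4216.

-0.4216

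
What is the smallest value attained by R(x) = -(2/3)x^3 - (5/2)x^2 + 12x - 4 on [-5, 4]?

-148/3

Differentiating, R'(x) = -2x^2 - 5x + 12; which vanishes at x = -4 and x = 3/2.
Evaluating at the critical points and endpoints: R(-5) = -259/6; R(-4) = -148/3; R(3/2) = 49/8; R(4) = -116/3.
Hence the absolute minimum is -148/3 at x = -4.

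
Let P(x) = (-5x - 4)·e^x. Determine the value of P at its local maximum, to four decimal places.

0.8265

P'(x) = (-5)·e^x + (-5x - 4)·1·e^x = (-5x - 9)·e^x. Since e^x > 0, the only critical point is x = -9/5.
P''(-9/5) has the same sign as -5 < 0, so this is a local maximum.
P(-9/5) = (5)·e^(-9/5) ≈ 0.8265.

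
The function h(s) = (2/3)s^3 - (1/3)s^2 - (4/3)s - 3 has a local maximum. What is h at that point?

h'(s) = 2s^2 - (2/3)s - 4/3 = 0 at s = -2/3, 1.
h''(s) = 4s - 2/3. h''(-2/3) = -10/3 < 0 ⇒ local maximum; h''(1) = 10/3 > 0 ⇒ local minimum.
The local maximum is h(-2/3) = -199/81.

-199/81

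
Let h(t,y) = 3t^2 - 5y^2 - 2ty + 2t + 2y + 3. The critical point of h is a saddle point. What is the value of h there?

3

∂h/∂t = 6t - 2y + 2 = 0 and ∂h/∂y = -2t - 10y + 2 = 0, so (t, y) = (-1/4, 1/4).
The Hessian has h_{tt} = 6, h_{yy} = -10, h_{ty} = -2, giving D = -64 < 0, so the point is a saddle point.
h(-1/4, 1/4) = 3.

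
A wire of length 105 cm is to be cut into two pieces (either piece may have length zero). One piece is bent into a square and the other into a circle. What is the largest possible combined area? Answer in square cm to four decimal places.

Let x be the length used for the square. Square side x/4; circle radius (105−x)/(2π).
A(x) = (x/4)² + π·((105−x)/(2π))² = x²/16 + (105−x)²/(4π) for 0 ≤ x ≤ 105. A'(x) = x/8 − (105−x)/(2π) = 0 gives x = 4·105/(π+4) ≈ 58.8104.
A'' > 0, so the interior critical point is a minimum; the maximum is at an endpoint. A(0) = 877.3416 and A(105) = 689.0625, so the largest area is 877.3416.

877.3416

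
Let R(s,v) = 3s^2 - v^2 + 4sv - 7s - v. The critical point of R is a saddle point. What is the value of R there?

-37/14

∂R/∂s = 6s + 4v - 7 = 0 and ∂R/∂v = 4s - 2v - 1 = 0, so (s, v) = (9/14, 11/14).
The Hessian has R_{ss} = 6, R_{vv} = -2, R_{sv} = 4, giving D = -28 < 0, so the point is a saddle point.
R(9/14, 11/14) = -37/14.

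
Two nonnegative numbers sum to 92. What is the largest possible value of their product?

With x + y = 92, the product is P(x) = x(92 − x).
P'(x) = 92 − 2x = 0 gives x = 46; P'' = −2 < 0, so this is the maximum.
P = 46·46 = 2116.

2116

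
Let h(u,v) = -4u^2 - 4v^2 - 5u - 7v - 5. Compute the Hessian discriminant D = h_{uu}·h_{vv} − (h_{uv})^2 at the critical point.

64

∂h/∂u = -8u - 5 = 0 and ∂h/∂v = -8v - 7 = 0, so (u, v) = (-5/8, -7/8).
The Hessian has h_{uu} = -8, h_{vv} = -8, h_{uv} = 0, giving D = 64 > 0 with h_{uu} < 0, so the point is a local maximum.
D = (-8)·(-8) − (0)^2 = 64.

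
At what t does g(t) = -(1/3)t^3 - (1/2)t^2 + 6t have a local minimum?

g'(t) = -t^2 - t + 6 = 0 at t = -3, 2.
Second-derivative test with g''(t) = -2t - 1: g''(-3) = 5 > 0 ⇒ local minimum; g''(2) = -5 < 0 ⇒ local maximum.
The local minimum is g(-3) = -27/2.

-3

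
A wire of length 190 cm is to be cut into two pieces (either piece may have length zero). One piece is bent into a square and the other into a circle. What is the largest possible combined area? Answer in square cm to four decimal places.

Let x be the length used for the square. Square side x/4; circle radius (190−x)/(2π).
A(x) = (x/4)² + π·((190−x)/(2π))² = x²/16 + (190−x)²/(4π) for 0 ≤ x ≤ 190. A'(x) = x/8 − (190−x)/(2π) = 0 gives x = 4·190/(π+4) ≈ 106.4188.
A'' > 0, so the interior critical point is a minimum; the maximum is at an endpoint. A(0) = 2872.7467 and A(190) = 2256.2500, so the largest area is 2872.7467.

2872.7467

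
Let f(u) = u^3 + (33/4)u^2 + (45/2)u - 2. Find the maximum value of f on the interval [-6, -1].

The derivative is 3u^2 + (33/2)u + 45/2, which vanishes at u = -3 and u = -5/2.
Evaluating at the critical points and endpoints: f(-6) = -56, f(-3) = -89/4, f(-5/2) = -357/16, f(-1) = -69/4.
Hence the absolute maximum is -69/4 at u = -1.

-69/4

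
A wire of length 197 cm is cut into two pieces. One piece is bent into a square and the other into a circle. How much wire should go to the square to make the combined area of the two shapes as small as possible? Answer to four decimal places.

110.3395

Let x be the length used for the square. Square side x/4; circle radius (197−x)/(2π).
A(x) = (x/4)² + π·((197−x)/(2π))² = x²/16 + (197−x)²/(4π) for 0 ≤ x ≤ 197. A'(x) = x/8 − (197−x)/(2π) = 0 gives x = 4·197/(π+4) ≈ 110.3395.
A'' = 1/8 + 1/(2π) > 0, so this gives the minimum combined area; x ≈ 110.3395 cm to the square.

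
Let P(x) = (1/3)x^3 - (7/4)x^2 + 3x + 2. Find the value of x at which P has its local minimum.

P'(x) = x^2 - (7/2)x + 3 = 0 at x = 3/2, 2.
P''(x) = 2x - 7/2. P''(3/2) = -1/2 < 0 ⇒ local maximum; P''(2) = 1/2 > 0 ⇒ local minimum.
The local minimum is P(2) = 11/3.

2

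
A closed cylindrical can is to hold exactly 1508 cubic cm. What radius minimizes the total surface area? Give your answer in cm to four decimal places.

With radius r and height h, πr²h = 1508 so h = 1508/(πr²), and S(r) = 2πr² + 2πrh = 2πr² + 2·1508/r.
S'(r) = 4πr − 2·1508/r² = 0 ⇒ r³ = 1508/(2π), so r ≈ 6.2145 and h = 2r ≈ 12.4290.
S''(r) = 4π + 4·1508/r³ > 0, so this is the minimum; S ≈ 727.9733.

6.2145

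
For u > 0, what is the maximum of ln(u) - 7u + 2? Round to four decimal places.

R'(u) = 1/u − 7 = 0 gives u = 1/7.
R''(u) = -1/u², which is negative for u > 0, so this is a local maximum.
R(1/7) = 1·ln(1/7) - 1 + 2 ≈ -0.9459.

-0.9459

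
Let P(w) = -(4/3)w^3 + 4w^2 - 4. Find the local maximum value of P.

4/3

P'(w) = -4w^2 + 8w = 0 at w = 0, 2.
P''(w) = -8w + 8. P''(0) = 8 > 0 ⇒ local minimum; P''(2) = -8 < 0 ⇒ local maximum.
The local maximum is P(2) = 4/3.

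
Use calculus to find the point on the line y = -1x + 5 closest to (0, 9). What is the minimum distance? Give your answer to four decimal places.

2.8284

Minimize D(x)^2 = (x + 0)^2 + (-x - 4)^2.
d/dx[D^2] = 2(x + 0) + 2·(-1)·(-x - 4) = 0 ⇒ x = -2.
Then y = 7 and the distance is √(8) ≈ 2.8284.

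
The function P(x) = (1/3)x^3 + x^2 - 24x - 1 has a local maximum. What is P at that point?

107

P'(x) = x^2 + 2x - 24. Setting P'(x) = 0 gives x ∈ {-6, 4}.
Second-derivative test with P''(x) = 2x + 2: P''(-6) = -10 < 0 ⇒ local maximum; P''(4) = 10 > 0 ⇒ local minimum.
The local maximum is P(-6) = 107.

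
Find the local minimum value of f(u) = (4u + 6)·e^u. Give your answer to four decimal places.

-0.3283

By the product rule, f'(u) = (4u + 10)·e^u. Since e^u > 0, the only critical point is u = -5/2.
f''(-5/2) has the same sign as 4 > 0, so this is a local minimum.
f(-5/2) = (-4)·e^(-5/2) ≈ -0.3283.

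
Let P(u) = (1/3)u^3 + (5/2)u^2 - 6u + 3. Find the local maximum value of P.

Critical points: P'(u) = u^2 + 5u - 6 vanishes at u = -6, 1.
Since P''(u) = 2u + 5, we get P''(-6) = -7 < 0 ⇒ local maximum; P''(1) = 7 > 0 ⇒ local minimum.
So the local maximum value is P(-6) = 57.

57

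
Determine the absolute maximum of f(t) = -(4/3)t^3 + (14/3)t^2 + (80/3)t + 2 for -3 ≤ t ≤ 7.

Differentiating, f'(t) = -4t^2 + (28/3)t + 80/3; which vanishes at t = -5/3 and t = 4.
Evaluating at the critical points and endpoints: f(-3) = 0; f(-5/3) = -1888/81; f(4) = 98; f(7) = -40.
The maximum over the interval is 98, attained at t = 4.

98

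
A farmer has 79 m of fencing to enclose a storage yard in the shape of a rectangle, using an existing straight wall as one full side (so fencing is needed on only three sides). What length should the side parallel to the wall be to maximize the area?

79/2

Let the sides perpendicular to the wall have length x and the parallel side y, so 2x + y = 79 and the area is A = xy = x(79 − 2x).
A'(x) = 79 − 4x = 0 gives x = 79/4, and A''(x) = −4 < 0 confirms a maximum.
Then y = 79 − 2·79/4 = 79/2 and A = 6241/8.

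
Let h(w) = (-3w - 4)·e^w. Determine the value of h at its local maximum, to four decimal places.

Differentiating with the product rule gives h'(w) = (-3w - 7)·e^w. Since e^w > 0, the only critical point is w = -7/3.
h''(-7/3) has the same sign as -3 < 0, so this is a local maximum.
h(-7/3) = (3)·e^(-7/3) ≈ 0.2909.

0.2909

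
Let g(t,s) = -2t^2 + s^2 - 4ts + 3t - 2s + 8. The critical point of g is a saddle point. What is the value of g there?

∂g/∂t = -4t - 4s + 3 = 0 and ∂g/∂s = -4t + 2s - 2 = 0, so (t, s) = (-1/12, 5/6).
The Hessian has g_{tt} = -4, g_{ss} = 2, g_{ts} = -4, giving D = -24 < 0, so the point is a saddle point.
g(-1/12, 5/6) = 169/24.

169/24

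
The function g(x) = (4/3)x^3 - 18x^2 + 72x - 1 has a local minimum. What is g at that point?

Critical points: g'(x) = 4x^2 - 36x + 72 vanishes at x = 3, 6.
g''(x) = 8x - 36. g''(3) = -12 < 0 ⇒ local maximum; g''(6) = 12 > 0 ⇒ local minimum.
So the local minimum value is g(6) = 71.

71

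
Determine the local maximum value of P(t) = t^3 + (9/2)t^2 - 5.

17/2

Critical points: P'(t) = 3t^2 + 9t vanishes at t = -3, 0.
P''(t) = 6t + 9. P''(-3) = -9 < 0 ⇒ local maximum; P''(0) = 9 > 0 ⇒ local minimum.
So the local maximum value is P(-3) = 17/2.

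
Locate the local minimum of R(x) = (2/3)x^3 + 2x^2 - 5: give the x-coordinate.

R'(x) = 2x^2 + 4x. Setting R'(x) = 0 gives x ∈ {-2, 0}.
Second-derivative test with R''(x) = 4x + 4: R''(-2) = -4 < 0 ⇒ local maximum; R''(0) = 4 > 0 ⇒ local minimum.
So the local minimum value is R(0) = -5.

0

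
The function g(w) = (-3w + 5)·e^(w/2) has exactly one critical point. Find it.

-1/3

Differentiating with the product rule gives g'(w) = (-(3/2)w - 1/2)·e^(w/2). Since e^(w/2) > 0, the only critical point is w = -1/3.
g''(-1/3) has the same sign as -3/2 < 0, so this is a local maximum.
g(-1/3) = (6)·e^(-1/6) ≈ 5.0789.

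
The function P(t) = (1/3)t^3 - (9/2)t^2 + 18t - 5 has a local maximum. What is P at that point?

35/2

P'(t) = t^2 - 9t + 18 = 0 at t = 3, 6.
P''(t) = 2t - 9. P''(3) = -3 < 0 ⇒ local maximum; P''(6) = 3 > 0 ⇒ local minimum.
So the local maximum value is P(3) = 35/2.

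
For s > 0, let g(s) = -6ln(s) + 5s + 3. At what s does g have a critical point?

6/5

g'(s) = -6/s + 5 = 0 gives s = 6/5.
g''(s) = 6/s², which is positive for s > 0, so this is a local minimum.
g(6/5) = -6·ln(6/5) + 6 + 3 ≈ 7.9061.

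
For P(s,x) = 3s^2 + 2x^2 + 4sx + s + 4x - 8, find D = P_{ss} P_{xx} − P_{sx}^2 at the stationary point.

∂P/∂s = 6s + 4x + 1 = 0 and ∂P/∂x = 4s + 4x + 4 = 0, so (s, x) = (3/2, -5/2).
The Hessian has P_{ss} = 6, P_{xx} = 4, P_{sx} = 4, giving D = 8 > 0 with P_{ss} > 0, so the point is a local minimum.
D = (6)·(4) − (4)^2 = 8.

8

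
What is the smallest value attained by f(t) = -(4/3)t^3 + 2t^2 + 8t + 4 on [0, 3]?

4

The derivative is -4t^2 + 4t + 8, whose only zero in [0, 3] is t = 2.
Candidates: f(0) = 4; f(2) = 52/3; f(3) = 10.
The minimum over the interval is 4, attained at t = 0.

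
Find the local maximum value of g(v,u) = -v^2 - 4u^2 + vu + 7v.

196/15

∂g/∂v = -2v + u + 7 = 0 and ∂g/∂u = v - 8u = 0, so (v, u) = (56/15, 7/15).
The Hessian has g_{vv} = -2, g_{uu} = -8, g_{vu} = 1, giving D = 15 > 0 with g_{vv} < 0, so the point is a local maximum.
g(56/15, 7/15) = 196/15.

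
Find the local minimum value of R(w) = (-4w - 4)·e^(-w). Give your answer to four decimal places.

-4.0000

R'(w) = (-4)·e^(-w) + (-4w - 4)·(-1)·e^(-w) = (4w)·e^(-w). Since e^(-w) > 0, the only critical point is w = 0.
R''(0) has the same sign as 4 > 0, so this is a local minimum.
R(0) = (-4)·e^(0) ≈ -4.0000.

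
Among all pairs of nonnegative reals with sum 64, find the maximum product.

1024

With x + y = 64, the product is P(x) = x(64 − x).
P'(x) = 64 − 2x = 0 gives x = 32; P'' = −2 < 0, so this is the maximum.
P = 32·32 = 1024.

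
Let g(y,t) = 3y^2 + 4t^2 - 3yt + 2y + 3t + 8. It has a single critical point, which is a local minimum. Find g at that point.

∂g/∂y = 6y - 3t + 2 = 0 and ∂g/∂t = -3y + 8t + 3 = 0, so (y, t) = (-25/39, -8/13).
The Hessian has g_{yy} = 6, g_{tt} = 8, g_{yt} = -3, giving D = 39 > 0 with g_{yy} > 0, so the point is a local minimum.
g(-25/39, -8/13) = 251/39.

251/39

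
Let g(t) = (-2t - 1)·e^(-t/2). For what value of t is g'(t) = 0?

3/2

g'(t) = (-2)·e^(-t/2) + (-2t - 1)·(-1/2)·e^(-t/2) = (t - 3/2)·e^(-t/2). Since e^(-t/2) > 0, the only critical point is t = 3/2.
g''(3/2) has the same sign as 1 > 0, so this is a local minimum.
g(3/2) = (-4)·e^(-3/4) ≈ -1.8895.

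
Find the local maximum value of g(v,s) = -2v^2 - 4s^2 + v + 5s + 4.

∂g/∂v = -4v + 1 = 0 and ∂g/∂s = -8s + 5 = 0, so (v, s) = (1/4, 5/8).
The Hessian has g_{vv} = -4, g_{ss} = -8, g_{vs} = 0, giving D = 32 > 0 with g_{vv} < 0, so the point is a local maximum.
g(1/4, 5/8) = 91/16.

91/16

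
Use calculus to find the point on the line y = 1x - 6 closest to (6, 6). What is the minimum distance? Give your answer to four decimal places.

4.2426

Minimize D(x)^2 = (x - 6)^2 + (x - 12)^2.
d/dx[D^2] = 2(x - 6) + 2·1·(x - 12) = 0 ⇒ x = 9.
Then y = 3 and the distance is √(18) ≈ 4.2426.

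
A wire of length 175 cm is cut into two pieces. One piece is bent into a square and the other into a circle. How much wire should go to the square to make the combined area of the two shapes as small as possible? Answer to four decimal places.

Let x be the length used for the square. Square side x/4; circle radius (175−x)/(2π).
A(x) = (x/4)² + π·((175−x)/(2π))² = x²/16 + (175−x)²/(4π) for 0 ≤ x ≤ 175. A'(x) = x/8 − (175−x)/(2π) = 0 gives x = 4·175/(π+4) ≈ 98.0174.
A'' = 1/8 + 1/(2π) > 0, so this gives the minimum combined area; x ≈ 98.0174 cm to the square.

98.0174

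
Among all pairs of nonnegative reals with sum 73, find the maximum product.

With x + y = 73, the product is P(x) = x(73 − x).
P'(x) = 73 − 2x = 0 gives x = 73/2; P'' = −2 < 0, so this is the maximum.
P = 73/2·73/2 = 5329/4.

5329/4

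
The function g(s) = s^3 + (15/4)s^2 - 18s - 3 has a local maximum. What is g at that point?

g'(s) = 3s^2 + (15/2)s - 18. Setting g'(s) = 0 gives s ∈ {-4, 3/2}.
Since g''(s) = 6s + 15/2, we get g''(-4) = -33/2 < 0 ⇒ local maximum; g''(3/2) = 33/2 > 0 ⇒ local minimum.
So the local maximum value is g(-4) = 65.

65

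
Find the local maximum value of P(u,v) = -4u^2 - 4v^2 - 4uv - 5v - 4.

-23/12

∂P/∂u = -8u - 4v = 0 and ∂P/∂v = -4u - 8v - 5 = 0, so (u, v) = (5/12, -5/6).
The Hessian has P_{uu} = -8, P_{vv} = -8, P_{uv} = -4, giving D = 48 > 0 with P_{uu} < 0, so the point is a local maximum.
P(5/12, -5/6) = -23/12.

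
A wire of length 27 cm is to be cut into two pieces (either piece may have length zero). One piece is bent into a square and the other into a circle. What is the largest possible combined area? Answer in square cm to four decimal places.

58.0120

Let x be the length used for the square. Square side x/4; circle radius (27−x)/(2π).
A(x) = (x/4)² + π·((27−x)/(2π))² = x²/16 + (27−x)²/(4π) for 0 ≤ x ≤ 27. A'(x) = x/8 − (27−x)/(2π) = 0 gives x = 4·27/(π+4) ≈ 15.1227.
A'' > 0, so the interior critical point is a minimum; the maximum is at an endpoint. A(0) = 58.0120 and A(27) = 45.5625, so the largest area is 58.0120.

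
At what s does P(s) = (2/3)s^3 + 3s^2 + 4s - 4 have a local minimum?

-1

P'(s) = 2s^2 + 6s + 4. Setting P'(s) = 0 gives s ∈ {-2, -1}.
Second-derivative test with P''(s) = 4s + 6: P''(-2) = -2 < 0 ⇒ local maximum; P''(-1) = 2 > 0 ⇒ local minimum.
The local minimum is P(-1) = -17/3.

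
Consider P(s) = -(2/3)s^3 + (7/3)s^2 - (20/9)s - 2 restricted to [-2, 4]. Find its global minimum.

-146/9

Differentiating, P'(s) = -2s^2 + (14/3)s - 20/9; which vanishes at s = 2/3 and s = 5/3.
Evaluating at the critical points and endpoints: P(-2) = 154/9,  P(2/3) = -214/81,  P(5/3) = -187/81,  P(4) = -146/9.
The minimum over the interval is -146/9, attained at s = 4.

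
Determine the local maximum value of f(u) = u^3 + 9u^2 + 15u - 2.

23

f'(u) = 3u^2 + 18u + 15 = 0 at u = -5, -1.
f''(u) = 6u + 18. f''(-5) = -12 < 0 ⇒ local maximum; f''(-1) = 12 > 0 ⇒ local minimum.
Thus f has its local maximum at u = -5, with value 23.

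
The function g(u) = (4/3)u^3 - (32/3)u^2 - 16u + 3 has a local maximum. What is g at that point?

691/81

g'(u) = 4u^2 - (64/3)u - 16 = 0 at u = -2/3, 6.
g''(u) = 8u - 64/3. g''(-2/3) = -80/3 < 0 ⇒ local maximum; g''(6) = 80/3 > 0 ⇒ local minimum.
The local maximum is g(-2/3) = 691/81.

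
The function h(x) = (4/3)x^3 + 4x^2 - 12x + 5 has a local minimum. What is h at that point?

h'(x) = 4x^2 + 8x - 12 = 0 at x = -3, 1.
h''(x) = 8x + 8. h''(-3) = -16 < 0 ⇒ local maximum; h''(1) = 16 > 0 ⇒ local minimum.
So the local minimum value is h(1) = -5/3.

-5/3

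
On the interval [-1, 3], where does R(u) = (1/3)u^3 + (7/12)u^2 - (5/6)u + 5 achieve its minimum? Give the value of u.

1/2

Differentiating, R'(u) = u^2 + (7/6)u - 5/6; whose only zero in [-1, 3] is u = 1/2.
Compare values at every candidate in [-1, 3]: R(-1) = 73/12, R(1/2) = 229/48, R(3) = 67/4.
The minimum over the interval is 229/48, attained at u = 1/2.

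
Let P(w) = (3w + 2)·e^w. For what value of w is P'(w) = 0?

P'(w) = 3·e^w + (3w + 2)·1·e^w = (3w + 5)·e^w. Since e^w > 0, the only critical point is w = -5/3.
P''(-5/3) has the same sign as 3 > 0, so this is a local minimum.
P(-5/3) = (-3)·e^(-5/3) ≈ -0.5666.

-5/3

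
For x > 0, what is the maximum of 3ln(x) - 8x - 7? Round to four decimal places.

g'(x) = 3/x − 8 = 0 gives x = 3/8.
g''(x) = -3/x², which is negative for x > 0, so this is a local maximum.
g(3/8) = 3·ln(3/8) - 3 - 7 ≈ -12.9425.

-12.9425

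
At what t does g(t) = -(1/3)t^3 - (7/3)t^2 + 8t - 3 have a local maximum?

g'(t) = -t^2 - (14/3)t + 8 = 0 at t = -6, 4/3.
g''(t) = -2t - 14/3. g''(-6) = 22/3 > 0 ⇒ local minimum; g''(4/3) = -22/3 < 0 ⇒ local maximum.
So the local maximum value is g(4/3) = 221/81.

4/3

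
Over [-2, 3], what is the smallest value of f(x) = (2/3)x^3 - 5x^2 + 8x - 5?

f'(x) = 2x^2 - 10x + 8, whose only zero in [-2, 3] is x = 1.
Compare values at every candidate in [-2, 3]: f(-2) = -139/3,  f(1) = -4/3,  f(3) = -8.
So the minimum is f(-2) = -139/3.

-139/3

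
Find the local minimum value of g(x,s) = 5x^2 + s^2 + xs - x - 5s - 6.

∂g/∂x = 10x + s - 1 = 0 and ∂g/∂s = x + 2s - 5 = 0, so (x, s) = (-3/19, 49/19).
The Hessian has g_{xx} = 10, g_{ss} = 2, g_{xs} = 1, giving D = 19 > 0 with g_{xx} > 0, so the point is a local minimum.
g(-3/19, 49/19) = -235/19.

-235/19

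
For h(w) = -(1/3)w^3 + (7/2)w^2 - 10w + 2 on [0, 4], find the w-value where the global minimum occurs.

Differentiating, h'(w) = -w^2 + 7w - 10; whose only zero in [0, 4] is w = 2.
Evaluating at the critical points and endpoints: h(0) = 2, h(2) = -20/3, h(4) = -10/3.
So the minimum is h(2) = -20/3.

2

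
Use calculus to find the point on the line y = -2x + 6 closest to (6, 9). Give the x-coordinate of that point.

Minimize D(x)^2 = (x - 6)^2 + (-2x - 3)^2.
d/dx[D^2] = 2(x - 6) + 2·(-2)·(-2x - 3) = 0 ⇒ x = 0.
Then y = 6 and the distance is √(45) ≈ 6.7082.

0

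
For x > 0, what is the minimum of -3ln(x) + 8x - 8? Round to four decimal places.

f'(x) = -3/x + 8 = 0 gives x = 3/8.
f''(x) = 3/x², which is positive for x > 0, so this is a local minimum.
f(3/8) = -3·ln(3/8) + 3 - 8 ≈ -2.0575.

-2.0575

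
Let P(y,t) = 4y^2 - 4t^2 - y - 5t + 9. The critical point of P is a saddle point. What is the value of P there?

21/2

∂P/∂y = 8y - 1 = 0 and ∂P/∂t = -8t - 5 = 0, so (y, t) = (1/8, -5/8).
The Hessian has P_{yy} = 8, P_{tt} = -8, P_{yt} = 0, giving D = -64 < 0, so the point is a saddle point.
P(1/8, -5/8) = 21/2.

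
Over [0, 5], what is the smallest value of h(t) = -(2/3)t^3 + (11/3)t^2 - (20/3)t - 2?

The derivative is -2t^2 + (22/3)t - 20/3, which vanishes at t = 5/3 and t = 2.
Candidates: h(0) = -2; h(5/3) = -487/81; h(2) = -6; h(5) = -27.
Hence the absolute minimum is -27 at t = 5.

-27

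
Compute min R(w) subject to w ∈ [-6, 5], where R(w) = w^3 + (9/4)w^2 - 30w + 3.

The derivative is 3w^2 + (9/2)w - 30, which vanishes at w = -4 and w = 5/2.
Candidates: R(-6) = 48; R(-4) = 95; R(5/2) = -677/16; R(5) = 137/4.
So the minimum is R(5/2) = -677/16.

-677/16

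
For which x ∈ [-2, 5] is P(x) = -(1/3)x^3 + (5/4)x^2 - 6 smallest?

5

P'(x) = -x^2 + (5/2)x, which vanishes at x = 0 and x = 5/2.
Evaluating at the critical points and endpoints: P(-2) = 5/3; P(0) = -6; P(5/2) = -163/48; P(5) = -197/12.
So the minimum is P(5) = -197/12.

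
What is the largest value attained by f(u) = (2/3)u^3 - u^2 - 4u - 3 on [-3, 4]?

Differentiating, f'(u) = 2u^2 - 2u - 4; which vanishes at u = -1 and u = 2.
Candidates: f(-3) = -18, f(-1) = -2/3, f(2) = -29/3, f(4) = 23/3.
Hence the absolute maximum is 23/3 at u = 4.

23/3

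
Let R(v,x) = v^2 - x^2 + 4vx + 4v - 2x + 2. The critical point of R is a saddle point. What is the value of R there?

3

∂R/∂v = 2v + 4x + 4 = 0 and ∂R/∂x = 4v - 2x - 2 = 0, so (v, x) = (0, -1).
The Hessian has R_{vv} = 2, R_{xx} = -2, R_{vx} = 4, giving D = -20 < 0, so the point is a saddle point.
R(0, -1) = 3.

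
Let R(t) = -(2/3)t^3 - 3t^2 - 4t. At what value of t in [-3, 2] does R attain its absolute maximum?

-3

R'(t) = -2t^2 - 6t - 4, which vanishes at t = -2 and t = -1.
Compare values at every candidate in [-3, 2]: R(-3) = 3, R(-2) = 4/3, R(-1) = 5/3, R(2) = -76/3.
Hence the absolute maximum is 3 at t = -3.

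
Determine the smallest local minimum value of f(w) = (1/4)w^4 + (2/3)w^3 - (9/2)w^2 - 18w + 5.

f'(w) = w^3 + 2w^2 - 9w - 18. Setting f'(w) = 0 gives w ∈ {-3, -2, 3}.
Second-derivative test with f''(w) = 3w^2 + 4w - 9: f''(-3) = 6 > 0 ⇒ local minimum; f''(-2) = -5 < 0 ⇒ local maximum; f''(3) = 30 > 0 ⇒ local minimum.
So the smallest local minimum value is f(3) = -205/4.

-205/4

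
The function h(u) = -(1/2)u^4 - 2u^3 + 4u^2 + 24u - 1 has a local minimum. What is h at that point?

h'(u) = -2u^3 - 6u^2 + 8u + 24. Setting h'(u) = 0 gives u ∈ {-3, -2, 2}.
Second-derivative test with h''(u) = -6u^2 - 12u + 8: h''(-3) = -10 < 0 ⇒ local maximum; h''(-2) = 8 > 0 ⇒ local minimum; h''(2) = -40 < 0 ⇒ local maximum.
The local minimum is h(-2) = -25.

-25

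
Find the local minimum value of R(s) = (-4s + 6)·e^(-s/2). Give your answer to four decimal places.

R'(s) = (-4)·e^(-s/2) + (-4s + 6)·(-1/2)·e^(-s/2) = (2s - 7)·e^(-s/2). Since e^(-s/2) > 0, the only critical point is s = 7/2.
R''(7/2) has the same sign as 2 > 0, so this is a local minimum.
R(7/2) = (-8)·e^(-7/4) ≈ -1.3902.

-1.3902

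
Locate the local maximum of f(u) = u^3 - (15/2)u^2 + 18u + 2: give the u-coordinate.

2

Critical points: f'(u) = 3u^2 - 15u + 18 vanishes at u = 2, 3.
Since f''(u) = 6u - 15, we get f''(2) = -3 < 0 ⇒ local maximum; f''(3) = 3 > 0 ⇒ local minimum.
Thus f has its local maximum at u = 2, with value 16.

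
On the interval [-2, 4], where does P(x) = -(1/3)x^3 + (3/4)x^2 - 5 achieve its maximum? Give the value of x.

Differentiating, P'(x) = -x^2 + (3/2)x; which vanishes at x = 0 and x = 3/2.
Evaluating at the critical points and endpoints: P(-2) = 2/3, P(0) = -5, P(3/2) = -71/16, P(4) = -43/3.
So the maximum is P(-2) = 2/3.

-2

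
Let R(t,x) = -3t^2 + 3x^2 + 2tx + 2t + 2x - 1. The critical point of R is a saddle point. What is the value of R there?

-6/5

∂R/∂t = -6t + 2x + 2 = 0 and ∂R/∂x = 2t + 6x + 2 = 0, so (t, x) = (1/5, -2/5).
The Hessian has R_{tt} = -6, R_{xx} = 6, R_{tx} = 2, giving D = -40 < 0, so the point is a saddle point.
R(1/5, -2/5) = -6/5.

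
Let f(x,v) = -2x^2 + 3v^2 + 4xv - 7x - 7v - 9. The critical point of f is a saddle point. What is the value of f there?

∂f/∂x = -4x + 4v - 7 = 0 and ∂f/∂v = 4x + 6v - 7 = 0, so (x, v) = (-7/20, 7/5).
The Hessian has f_{xx} = -4, f_{vv} = 6, f_{xv} = 4, giving D = -40 < 0, so the point is a saddle point.
f(-7/20, 7/5) = -507/40.

-507/40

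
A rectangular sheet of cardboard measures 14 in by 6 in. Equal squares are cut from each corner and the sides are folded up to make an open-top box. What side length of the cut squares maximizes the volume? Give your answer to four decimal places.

1.3057

With cut size x, the volume is V(x) = x(14 − 2x)(6 − 2x) for 0 < x < 3.
V'(x) = 12x^2 − 80x + 84. Setting V'(x) = 0 gives x ≈ 1.3057 (the root in (0, 3)).
V''(x) = 24x − 80 is negative there, so this is the maximum; V ≈ 50.3888.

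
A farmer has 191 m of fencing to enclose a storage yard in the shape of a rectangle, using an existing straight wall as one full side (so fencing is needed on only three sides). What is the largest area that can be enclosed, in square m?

Let the sides perpendicular to the wall have length x and the parallel side y, so 2x + y = 191 and the area is A = xy = x(191 − 2x).
A'(x) = 191 − 4x = 0 gives x = 191/4, and A''(x) = −4 < 0 confirms a maximum.
Then y = 191 − 2·191/4 = 191/2 and A = 36481/8.

36481/8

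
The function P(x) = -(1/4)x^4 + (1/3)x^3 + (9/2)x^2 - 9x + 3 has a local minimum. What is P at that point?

P'(x) = -x^3 + x^2 + 9x - 9. Setting P'(x) = 0 gives x ∈ {-3, 1, 3}.
Since P''(x) = -3x^2 + 2x + 9, we get P''(-3) = -24 < 0 ⇒ local maximum; P''(1) = 8 > 0 ⇒ local minimum; P''(3) = -12 < 0 ⇒ local maximum.
Thus P has its local minimum at x = 1, with value -17/12.

-17/12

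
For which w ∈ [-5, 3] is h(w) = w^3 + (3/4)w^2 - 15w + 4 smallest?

The derivative is 3w^2 + (3/2)w - 15, which vanishes at w = -5/2 and w = 2.
Candidates: h(-5) = -109/4, h(-5/2) = 489/16, h(2) = -15, h(3) = -29/4.
The minimum over the interval is -109/4, attained at w = -5.

-5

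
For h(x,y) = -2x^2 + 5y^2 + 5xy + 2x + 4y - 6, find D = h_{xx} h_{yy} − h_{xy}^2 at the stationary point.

-65

∂h/∂x = -4x + 5y + 2 = 0 and ∂h/∂y = 5x + 10y + 4 = 0, so (x, y) = (0, -2/5).
The Hessian has h_{xx} = -4, h_{yy} = 10, h_{xy} = 5, giving D = -65 < 0, so the point is a saddle point.
D = (-4)·(10) − (5)^2 = -65.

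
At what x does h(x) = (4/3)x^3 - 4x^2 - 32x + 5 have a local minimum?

h'(x) = 4x^2 - 8x - 32 = 0 at x = -2, 4.
Second-derivative test with h''(x) = 8x - 8: h''(-2) = -24 < 0 ⇒ local maximum; h''(4) = 24 > 0 ⇒ local minimum.
So the local minimum value is h(4) = -305/3.

4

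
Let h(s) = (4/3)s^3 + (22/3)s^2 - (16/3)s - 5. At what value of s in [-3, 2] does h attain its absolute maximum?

h'(s) = 4s^2 + (44/3)s - 16/3, whose only zero in [-3, 2] is s = 1/3.
Candidates: h(-3) = 41,  h(1/3) = -479/81,  h(2) = 73/3.
So the maximum is h(-3) = 41.

-3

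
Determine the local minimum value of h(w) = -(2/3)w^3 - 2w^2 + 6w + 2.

-16

h'(w) = -2w^2 - 4w + 6. Setting h'(w) = 0 gives w ∈ {-3, 1}.
h''(w) = -4w - 4. h''(-3) = 8 > 0 ⇒ local minimum; h''(1) = -8 < 0 ⇒ local maximum.
So the local minimum value is h(-3) = -16.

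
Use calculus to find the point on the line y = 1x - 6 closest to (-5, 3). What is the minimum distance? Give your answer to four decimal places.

9.8995

Minimize D(x)^2 = (x + 5)^2 + (x - 9)^2.
d/dx[D^2] = 2(x + 5) + 2·1·(x - 9) = 0 ⇒ x = 2.
Then y = -4 and the distance is √(98) ≈ 9.8995.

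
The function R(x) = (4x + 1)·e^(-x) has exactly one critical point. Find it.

Differentiating with the product rule gives R'(x) = (-4x + 3)·e^(-x). Since e^(-x) > 0, the only critical point is x = 3/4.
R''(3/4) has the same sign as -4 < 0, so this is a local maximum.
R(3/4) = (4)·e^(-3/4) ≈ 1.8895.

3/4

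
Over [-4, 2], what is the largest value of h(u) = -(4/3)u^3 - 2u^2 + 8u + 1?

67/3

h'(u) = -4u^2 - 4u + 8, which vanishes at u = -2 and u = 1.
Candidates: h(-4) = 67/3, h(-2) = -37/3, h(1) = 17/3, h(2) = -5/3.
Hence the absolute maximum is 67/3 at u = -4.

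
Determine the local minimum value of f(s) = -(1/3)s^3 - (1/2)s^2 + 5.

29/6

Critical points: f'(s) = -s^2 - s vanishes at s = -1, 0.
Second-derivative test with f''(s) = -2s - 1: f''(-1) = 1 > 0 ⇒ local minimum; f''(0) = -1 < 0 ⇒ local maximum.
So the local minimum value is f(-1) = 29/6.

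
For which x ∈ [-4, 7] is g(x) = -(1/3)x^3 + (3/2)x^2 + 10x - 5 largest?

5

The derivative is -x^2 + 3x + 10, which vanishes at x = -2 and x = 5.
Candidates: g(-4) = 1/3,  g(-2) = -49/3,  g(5) = 245/6,  g(7) = 145/6.
Hence the absolute maximum is 245/6 at x = 5.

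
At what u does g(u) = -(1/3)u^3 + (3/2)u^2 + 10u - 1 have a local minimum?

-2

Critical points: g'(u) = -u^2 + 3u + 10 vanishes at u = -2, 5.
Second-derivative test with g''(u) = -2u + 3: g''(-2) = 7 > 0 ⇒ local minimum; g''(5) = -7 < 0 ⇒ local maximum.
Thus g has its local minimum at u = -2, with value -37/3.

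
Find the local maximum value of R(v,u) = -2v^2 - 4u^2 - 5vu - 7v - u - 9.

∂R/∂v = -4v - 5u - 7 = 0 and ∂R/∂u = -5v - 8u - 1 = 0, so (v, u) = (-51/7, 31/7).
The Hessian has R_{vv} = -4, R_{uu} = -8, R_{vu} = -5, giving D = 7 > 0 with R_{vv} < 0, so the point is a local maximum.
R(-51/7, 31/7) = 100/7.

100/7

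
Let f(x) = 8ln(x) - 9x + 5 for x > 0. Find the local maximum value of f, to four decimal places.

f'(x) = 8/x − 9 = 0 gives x = 8/9.
f''(x) = -8/x², which is negative for x > 0, so this is a local maximum.
f(8/9) = 8·ln(8/9) - 8 + 5 ≈ -3.9423.

-3.9423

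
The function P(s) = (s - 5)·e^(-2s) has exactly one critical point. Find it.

11/2

By the product rule, P'(s) = (-2s + 11)·e^(-2s). Since e^(-2s) > 0, the only critical point is s = 11/2.
P''(11/2) has the same sign as -2 < 0, so this is a local maximum.
P(11/2) = (1/2)·e^(-11) ≈ 0.0000.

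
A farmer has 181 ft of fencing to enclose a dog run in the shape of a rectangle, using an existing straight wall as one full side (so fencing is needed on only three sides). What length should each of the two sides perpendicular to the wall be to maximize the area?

181/4

Let the sides perpendicular to the wall have length x and the parallel side y, so 2x + y = 181 and the area is A = xy = x(181 − 2x).
A'(x) = 181 − 4x = 0 gives x = 181/4, and A''(x) = −4 < 0 confirms a maximum.
Then y = 181 − 2·181/4 = 181/2 and A = 32761/8.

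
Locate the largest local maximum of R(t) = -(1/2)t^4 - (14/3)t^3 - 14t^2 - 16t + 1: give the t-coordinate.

R'(t) = -2t^3 - 14t^2 - 28t - 16 = 0 at t = -4, -2, -1.
R''(t) = -6t^2 - 28t - 28. R''(-4) = -12 < 0 ⇒ local maximum; R''(-2) = 4 > 0 ⇒ local minimum; R''(-1) = -6 < 0 ⇒ local maximum.
So the largest local maximum value is R(-4) = 35/3.

-4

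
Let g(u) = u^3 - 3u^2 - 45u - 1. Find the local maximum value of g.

80

g'(u) = 3u^2 - 6u - 45. Setting g'(u) = 0 gives u ∈ {-3, 5}.
g''(u) = 6u - 6. g''(-3) = -24 < 0 ⇒ local maximum; g''(5) = 24 > 0 ⇒ local minimum.
The local maximum is g(-3) = 80.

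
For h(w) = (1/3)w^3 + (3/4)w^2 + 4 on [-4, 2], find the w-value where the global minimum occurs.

h'(w) = w^2 + (3/2)w, which vanishes at w = -3/2 and w = 0.
Candidates: h(-4) = -16/3, h(-3/2) = 73/16, h(0) = 4, h(2) = 29/3.
So the minimum is h(-4) = -16/3.

-4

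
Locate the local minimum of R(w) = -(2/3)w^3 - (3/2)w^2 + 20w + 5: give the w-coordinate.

-4

R'(w) = -2w^2 - 3w + 20. Setting R'(w) = 0 gives w ∈ {-4, 5/2}.
R''(w) = -4w - 3. R''(-4) = 13 > 0 ⇒ local minimum; R''(5/2) = -13 < 0 ⇒ local maximum.
Thus R has its local minimum at w = -4, with value -169/3.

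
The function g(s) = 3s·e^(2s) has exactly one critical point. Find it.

Differentiating with the product rule gives g'(s) = (6s + 3)·e^(2s). Since e^(2s) > 0, the only critical point is s = -1/2.
g''(-1/2) has the same sign as 6 > 0, so this is a local minimum.
g(-1/2) = (-3/2)·e^(-1) ≈ -0.5518.

-1/2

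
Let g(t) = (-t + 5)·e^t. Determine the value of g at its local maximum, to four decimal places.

By the product rule, g'(t) = (-t + 4)·e^t. Since e^t > 0, the only critical point is t = 4.
g''(4) has the same sign as -1 < 0, so this is a local maximum.
g(4) = (1)·e^(4) ≈ 54.5982.

54.5982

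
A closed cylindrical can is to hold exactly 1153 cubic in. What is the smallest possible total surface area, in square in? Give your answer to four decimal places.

With radius r and height h, πr²h = 1153 so h = 1153/(πr²), and S(r) = 2πr² + 2πrh = 2πr² + 2·1153/r.
S'(r) = 4πr − 2·1153/r² = 0 ⇒ r³ = 1153/(2π), so r ≈ 5.6826 and h = 2r ≈ 11.3653.
S''(r) = 4π + 4·1153/r³ > 0, so this is the minimum; S ≈ 608.6964.

608.6964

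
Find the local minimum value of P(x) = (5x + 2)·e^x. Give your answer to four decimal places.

By the product rule, P'(x) = (5x + 7)·e^x. Since e^x > 0, the only critical point is x = -7/5.
P''(-7/5) has the same sign as 5 > 0, so this is a local minimum.
P(-7/5) = (-5)·e^(-7/5) ≈ -1.2330.

-1.2330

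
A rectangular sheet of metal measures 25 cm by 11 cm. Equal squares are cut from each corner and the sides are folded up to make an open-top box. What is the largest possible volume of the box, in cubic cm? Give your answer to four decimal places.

300.5887

With cut size x, the volume is V(x) = x(25 − 2x)(11 − 2x) for 0 < x < 5.5.
V'(x) = 12x^2 − 144x + 275. Setting V'(x) = 0 gives x ≈ 2.3829 (the root in (0, 5.5)).
V''(x) = 24x − 144 is negative there, so this is the maximum; V ≈ 300.5887.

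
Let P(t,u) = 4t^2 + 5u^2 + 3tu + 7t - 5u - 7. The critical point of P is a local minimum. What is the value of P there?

-947/71

∂P/∂t = 8t + 3u + 7 = 0 and ∂P/∂u = 3t + 10u - 5 = 0, so (t, u) = (-85/71, 61/71).
The Hessian has P_{tt} = 8, P_{uu} = 10, P_{tu} = 3, giving D = 71 > 0 with P_{tt} > 0, so the point is a local minimum.
P(-85/71, 61/71) = -947/71.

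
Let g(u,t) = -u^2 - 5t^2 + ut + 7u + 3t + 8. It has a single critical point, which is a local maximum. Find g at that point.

427/19

∂g/∂u = -2u + t + 7 = 0 and ∂g/∂t = u - 10t + 3 = 0, so (u, t) = (73/19, 13/19).
The Hessian has g_{uu} = -2, g_{tt} = -10, g_{ut} = 1, giving D = 19 > 0 with g_{uu} < 0, so the point is a local maximum.
g(73/19, 13/19) = 427/19.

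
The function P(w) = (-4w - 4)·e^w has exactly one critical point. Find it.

By the product rule, P'(w) = (-4w - 8)·e^w. Since e^w > 0, the only critical point is w = -2.
P''(-2) has the same sign as -4 < 0, so this is a local maximum.
P(-2) = (4)·e^(-2) ≈ 0.5413.

-2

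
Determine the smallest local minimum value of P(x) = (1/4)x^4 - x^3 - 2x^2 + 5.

-27

Critical points: P'(x) = x^3 - 3x^2 - 4x vanishes at x = -1, 0, 4.
Since P''(x) = 3x^2 - 6x - 4, we get P''(-1) = 5 > 0 ⇒ local minimum; P''(0) = -4 < 0 ⇒ local maximum; P''(4) = 20 > 0 ⇒ local minimum.
So the smallest local minimum value is P(4) = -27.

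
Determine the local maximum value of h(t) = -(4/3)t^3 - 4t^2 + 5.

5

h'(t) = -4t^2 - 8t = 0 at t = -2, 0.
Second-derivative test with h''(t) = -8t - 8: h''(-2) = 8 > 0 ⇒ local minimum; h''(0) = -8 < 0 ⇒ local maximum.
The local maximum is h(0) = 5.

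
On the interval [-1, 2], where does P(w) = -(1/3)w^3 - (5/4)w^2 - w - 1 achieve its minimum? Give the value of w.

2

The derivative is -w^2 - (5/2)w - 1, whose only zero in [-1, 2] is w = -1/2.
Candidates: P(-1) = -11/12; P(-1/2) = -37/48; P(2) = -32/3.
So the minimum is P(2) = -32/3.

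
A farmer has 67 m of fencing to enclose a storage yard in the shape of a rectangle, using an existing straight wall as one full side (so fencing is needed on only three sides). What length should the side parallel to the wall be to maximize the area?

67/2

Let the sides perpendicular to the wall have length x and the parallel side y, so 2x + y = 67 and the area is A = xy = x(67 − 2x).
A'(x) = 67 − 4x = 0 gives x = 67/4, and A''(x) = −4 < 0 confirms a maximum.
Then y = 67 − 2·67/4 = 67/2 and A = 4489/8.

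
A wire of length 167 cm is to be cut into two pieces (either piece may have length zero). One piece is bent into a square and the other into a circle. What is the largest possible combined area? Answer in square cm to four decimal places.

2219.3361

Let x be the length used for the square. Square side x/4; circle radius (167−x)/(2π).
A(x) = (x/4)² + π·((167−x)/(2π))² = x²/16 + (167−x)²/(4π) for 0 ≤ x ≤ 167. A'(x) = x/8 − (167−x)/(2π) = 0 gives x = 4·167/(π+4) ≈ 93.5366.
A'' > 0, so the interior critical point is a minimum; the maximum is at an endpoint. A(0) = 2219.3361 and A(167) = 1743.0625, so the largest area is 2219.3361.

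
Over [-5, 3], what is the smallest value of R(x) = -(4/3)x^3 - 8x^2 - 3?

Differentiating, R'(x) = -4x^2 - 16x; which vanishes at x = -4 and x = 0.
Compare values at every candidate in [-5, 3]: R(-5) = -109/3; R(-4) = -137/3; R(0) = -3; R(3) = -111.
Hence the absolute minimum is -111 at x = 3.

-111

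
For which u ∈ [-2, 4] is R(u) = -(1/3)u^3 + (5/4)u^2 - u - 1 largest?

The derivative is -u^2 + (5/2)u - 1, which vanishes at u = 1/2 and u = 2.
Candidates: R(-2) = 26/3,  R(1/2) = -59/48,  R(2) = -2/3,  R(4) = -19/3.
The maximum over the interval is 26/3, attained at u = -2.

-2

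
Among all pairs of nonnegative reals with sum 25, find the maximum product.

625/4

With x + y = 25, the product is P(x) = x(25 − x).
P'(x) = 25 − 2x = 0 gives x = 25/2; P'' = −2 < 0, so this is the maximum.
P = 25/2·25/2 = 625/4.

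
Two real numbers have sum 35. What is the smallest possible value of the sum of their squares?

1225/2

With a + b = 35, a^2 + b^2 = a^2 + (35 − a)^2.
The derivative 2a − 2(35 − a) = 4a − 70 vanishes at a = 35/2; second derivative 4 > 0, a minimum.
The minimum is 2·(35/2)^2 = 1225/2.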